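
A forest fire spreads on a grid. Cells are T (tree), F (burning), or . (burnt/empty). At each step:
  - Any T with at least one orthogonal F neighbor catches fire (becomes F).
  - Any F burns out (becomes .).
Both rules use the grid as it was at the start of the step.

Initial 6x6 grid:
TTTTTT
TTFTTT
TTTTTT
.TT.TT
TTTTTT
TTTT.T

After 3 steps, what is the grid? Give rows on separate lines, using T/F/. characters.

Step 1: 4 trees catch fire, 1 burn out
  TTFTTT
  TF.FTT
  TTFTTT
  .TT.TT
  TTTTTT
  TTTT.T
Step 2: 7 trees catch fire, 4 burn out
  TF.FTT
  F...FT
  TF.FTT
  .TF.TT
  TTTTTT
  TTTT.T
Step 3: 7 trees catch fire, 7 burn out
  F...FT
  .....F
  F...FT
  .F..TT
  TTFTTT
  TTTT.T

F...FT
.....F
F...FT
.F..TT
TTFTTT
TTTT.T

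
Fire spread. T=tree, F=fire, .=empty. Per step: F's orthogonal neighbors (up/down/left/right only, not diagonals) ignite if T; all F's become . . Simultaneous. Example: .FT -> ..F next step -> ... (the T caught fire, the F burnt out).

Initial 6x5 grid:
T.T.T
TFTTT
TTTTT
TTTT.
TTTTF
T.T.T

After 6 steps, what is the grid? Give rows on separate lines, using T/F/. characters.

Step 1: 5 trees catch fire, 2 burn out
  T.T.T
  F.FTT
  TFTTT
  TTTT.
  TTTF.
  T.T.F
Step 2: 8 trees catch fire, 5 burn out
  F.F.T
  ...FT
  F.FTT
  TFTF.
  TTF..
  T.T..
Step 3: 6 trees catch fire, 8 burn out
  ....T
  ....F
  ...FT
  F.F..
  TF...
  T.F..
Step 4: 3 trees catch fire, 6 burn out
  ....F
  .....
  ....F
  .....
  F....
  T....
Step 5: 1 trees catch fire, 3 burn out
  .....
  .....
  .....
  .....
  .....
  F....
Step 6: 0 trees catch fire, 1 burn out
  .....
  .....
  .....
  .....
  .....
  .....

.....
.....
.....
.....
.....
.....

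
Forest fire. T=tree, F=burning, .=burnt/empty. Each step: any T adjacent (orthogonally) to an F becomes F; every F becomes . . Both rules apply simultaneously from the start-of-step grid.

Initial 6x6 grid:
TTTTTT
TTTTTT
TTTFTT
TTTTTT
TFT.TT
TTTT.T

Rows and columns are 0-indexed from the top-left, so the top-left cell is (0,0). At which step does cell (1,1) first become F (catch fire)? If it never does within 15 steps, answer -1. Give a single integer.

Step 1: cell (1,1)='T' (+8 fires, +2 burnt)
Step 2: cell (1,1)='T' (+10 fires, +8 burnt)
Step 3: cell (1,1)='F' (+8 fires, +10 burnt)
  -> target ignites at step 3
Step 4: cell (1,1)='.' (+4 fires, +8 burnt)
Step 5: cell (1,1)='.' (+2 fires, +4 burnt)
Step 6: cell (1,1)='.' (+0 fires, +2 burnt)
  fire out at step 6

3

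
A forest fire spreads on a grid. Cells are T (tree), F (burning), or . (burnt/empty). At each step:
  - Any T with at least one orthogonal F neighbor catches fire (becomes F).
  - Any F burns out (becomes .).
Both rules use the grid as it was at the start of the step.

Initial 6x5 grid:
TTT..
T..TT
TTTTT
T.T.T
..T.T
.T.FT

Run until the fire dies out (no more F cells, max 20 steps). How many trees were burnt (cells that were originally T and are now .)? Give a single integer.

Step 1: +1 fires, +1 burnt (F count now 1)
Step 2: +1 fires, +1 burnt (F count now 1)
Step 3: +1 fires, +1 burnt (F count now 1)
Step 4: +1 fires, +1 burnt (F count now 1)
Step 5: +2 fires, +1 burnt (F count now 2)
Step 6: +2 fires, +2 burnt (F count now 2)
Step 7: +2 fires, +2 burnt (F count now 2)
Step 8: +2 fires, +2 burnt (F count now 2)
Step 9: +2 fires, +2 burnt (F count now 2)
Step 10: +1 fires, +2 burnt (F count now 1)
Step 11: +1 fires, +1 burnt (F count now 1)
Step 12: +1 fires, +1 burnt (F count now 1)
Step 13: +0 fires, +1 burnt (F count now 0)
Fire out after step 13
Initially T: 18, now '.': 29
Total burnt (originally-T cells now '.'): 17

Answer: 17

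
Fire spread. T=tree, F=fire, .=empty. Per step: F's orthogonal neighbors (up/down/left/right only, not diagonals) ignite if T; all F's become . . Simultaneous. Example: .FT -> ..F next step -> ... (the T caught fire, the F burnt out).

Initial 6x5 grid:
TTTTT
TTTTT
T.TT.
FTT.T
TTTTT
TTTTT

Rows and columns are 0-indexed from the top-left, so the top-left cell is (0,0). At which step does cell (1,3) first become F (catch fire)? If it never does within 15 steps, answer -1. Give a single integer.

Step 1: cell (1,3)='T' (+3 fires, +1 burnt)
Step 2: cell (1,3)='T' (+4 fires, +3 burnt)
Step 3: cell (1,3)='T' (+5 fires, +4 burnt)
Step 4: cell (1,3)='T' (+5 fires, +5 burnt)
Step 5: cell (1,3)='F' (+4 fires, +5 burnt)
  -> target ignites at step 5
Step 6: cell (1,3)='.' (+4 fires, +4 burnt)
Step 7: cell (1,3)='.' (+1 fires, +4 burnt)
Step 8: cell (1,3)='.' (+0 fires, +1 burnt)
  fire out at step 8

5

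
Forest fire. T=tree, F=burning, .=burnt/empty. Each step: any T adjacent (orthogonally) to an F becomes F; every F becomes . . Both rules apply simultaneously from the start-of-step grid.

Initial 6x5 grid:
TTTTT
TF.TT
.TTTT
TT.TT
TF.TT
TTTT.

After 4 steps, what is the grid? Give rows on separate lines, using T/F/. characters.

Step 1: 6 trees catch fire, 2 burn out
  TFTTT
  F..TT
  .FTTT
  TF.TT
  F..TT
  TFTT.
Step 2: 6 trees catch fire, 6 burn out
  F.FTT
  ...TT
  ..FTT
  F..TT
  ...TT
  F.FT.
Step 3: 3 trees catch fire, 6 burn out
  ...FT
  ...TT
  ...FT
  ...TT
  ...TT
  ...F.
Step 4: 5 trees catch fire, 3 burn out
  ....F
  ...FT
  ....F
  ...FT
  ...FT
  .....

....F
...FT
....F
...FT
...FT
.....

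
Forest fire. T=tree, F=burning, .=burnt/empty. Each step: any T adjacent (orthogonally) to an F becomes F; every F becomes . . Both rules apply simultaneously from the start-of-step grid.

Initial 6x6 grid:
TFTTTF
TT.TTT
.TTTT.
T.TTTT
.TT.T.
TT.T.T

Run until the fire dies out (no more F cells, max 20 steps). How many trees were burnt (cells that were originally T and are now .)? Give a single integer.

Step 1: +5 fires, +2 burnt (F count now 5)
Step 2: +4 fires, +5 burnt (F count now 4)
Step 3: +3 fires, +4 burnt (F count now 3)
Step 4: +3 fires, +3 burnt (F count now 3)
Step 5: +4 fires, +3 burnt (F count now 4)
Step 6: +1 fires, +4 burnt (F count now 1)
Step 7: +1 fires, +1 burnt (F count now 1)
Step 8: +1 fires, +1 burnt (F count now 1)
Step 9: +0 fires, +1 burnt (F count now 0)
Fire out after step 9
Initially T: 25, now '.': 33
Total burnt (originally-T cells now '.'): 22

Answer: 22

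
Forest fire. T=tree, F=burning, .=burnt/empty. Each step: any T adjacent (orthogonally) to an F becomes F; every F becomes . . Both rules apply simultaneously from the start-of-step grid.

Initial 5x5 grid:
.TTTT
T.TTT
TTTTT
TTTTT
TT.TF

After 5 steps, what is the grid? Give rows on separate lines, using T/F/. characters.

Step 1: 2 trees catch fire, 1 burn out
  .TTTT
  T.TTT
  TTTTT
  TTTTF
  TT.F.
Step 2: 2 trees catch fire, 2 burn out
  .TTTT
  T.TTT
  TTTTF
  TTTF.
  TT...
Step 3: 3 trees catch fire, 2 burn out
  .TTTT
  T.TTF
  TTTF.
  TTF..
  TT...
Step 4: 4 trees catch fire, 3 burn out
  .TTTF
  T.TF.
  TTF..
  TF...
  TT...
Step 5: 5 trees catch fire, 4 burn out
  .TTF.
  T.F..
  TF...
  F....
  TF...

.TTF.
T.F..
TF...
F....
TF...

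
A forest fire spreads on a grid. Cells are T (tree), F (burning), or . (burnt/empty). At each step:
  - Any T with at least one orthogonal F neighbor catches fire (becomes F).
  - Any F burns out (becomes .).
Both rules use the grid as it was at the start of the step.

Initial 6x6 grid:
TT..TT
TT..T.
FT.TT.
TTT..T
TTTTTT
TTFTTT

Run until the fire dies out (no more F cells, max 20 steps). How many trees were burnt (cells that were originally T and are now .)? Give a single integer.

Step 1: +6 fires, +2 burnt (F count now 6)
Step 2: +9 fires, +6 burnt (F count now 9)
Step 3: +3 fires, +9 burnt (F count now 3)
Step 4: +1 fires, +3 burnt (F count now 1)
Step 5: +1 fires, +1 burnt (F count now 1)
Step 6: +0 fires, +1 burnt (F count now 0)
Fire out after step 6
Initially T: 25, now '.': 31
Total burnt (originally-T cells now '.'): 20

Answer: 20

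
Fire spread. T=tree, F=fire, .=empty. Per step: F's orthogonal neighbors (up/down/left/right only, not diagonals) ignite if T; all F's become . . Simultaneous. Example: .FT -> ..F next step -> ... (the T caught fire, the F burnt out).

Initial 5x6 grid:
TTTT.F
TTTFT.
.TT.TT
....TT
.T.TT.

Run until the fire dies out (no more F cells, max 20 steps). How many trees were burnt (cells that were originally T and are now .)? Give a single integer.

Answer: 16

Derivation:
Step 1: +3 fires, +2 burnt (F count now 3)
Step 2: +4 fires, +3 burnt (F count now 4)
Step 3: +5 fires, +4 burnt (F count now 5)
Step 4: +3 fires, +5 burnt (F count now 3)
Step 5: +1 fires, +3 burnt (F count now 1)
Step 6: +0 fires, +1 burnt (F count now 0)
Fire out after step 6
Initially T: 17, now '.': 29
Total burnt (originally-T cells now '.'): 16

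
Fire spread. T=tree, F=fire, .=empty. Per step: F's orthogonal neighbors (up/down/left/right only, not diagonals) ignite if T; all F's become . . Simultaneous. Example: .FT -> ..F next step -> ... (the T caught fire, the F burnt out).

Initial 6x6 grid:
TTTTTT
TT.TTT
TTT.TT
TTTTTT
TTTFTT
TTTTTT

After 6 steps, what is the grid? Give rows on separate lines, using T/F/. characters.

Step 1: 4 trees catch fire, 1 burn out
  TTTTTT
  TT.TTT
  TTT.TT
  TTTFTT
  TTF.FT
  TTTFTT
Step 2: 6 trees catch fire, 4 burn out
  TTTTTT
  TT.TTT
  TTT.TT
  TTF.FT
  TF...F
  TTF.FT
Step 3: 7 trees catch fire, 6 burn out
  TTTTTT
  TT.TTT
  TTF.FT
  TF...F
  F.....
  TF...F
Step 4: 5 trees catch fire, 7 burn out
  TTTTTT
  TT.TFT
  TF...F
  F.....
  ......
  F.....
Step 5: 5 trees catch fire, 5 burn out
  TTTTFT
  TF.F.F
  F.....
  ......
  ......
  ......
Step 6: 4 trees catch fire, 5 burn out
  TFTF.F
  F.....
  ......
  ......
  ......
  ......

TFTF.F
F.....
......
......
......
......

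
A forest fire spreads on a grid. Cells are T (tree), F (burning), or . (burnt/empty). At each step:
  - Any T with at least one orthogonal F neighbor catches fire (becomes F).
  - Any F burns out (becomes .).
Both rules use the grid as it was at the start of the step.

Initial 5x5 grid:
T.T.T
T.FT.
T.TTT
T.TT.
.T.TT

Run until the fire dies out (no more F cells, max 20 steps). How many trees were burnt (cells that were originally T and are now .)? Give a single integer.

Answer: 9

Derivation:
Step 1: +3 fires, +1 burnt (F count now 3)
Step 2: +2 fires, +3 burnt (F count now 2)
Step 3: +2 fires, +2 burnt (F count now 2)
Step 4: +1 fires, +2 burnt (F count now 1)
Step 5: +1 fires, +1 burnt (F count now 1)
Step 6: +0 fires, +1 burnt (F count now 0)
Fire out after step 6
Initially T: 15, now '.': 19
Total burnt (originally-T cells now '.'): 9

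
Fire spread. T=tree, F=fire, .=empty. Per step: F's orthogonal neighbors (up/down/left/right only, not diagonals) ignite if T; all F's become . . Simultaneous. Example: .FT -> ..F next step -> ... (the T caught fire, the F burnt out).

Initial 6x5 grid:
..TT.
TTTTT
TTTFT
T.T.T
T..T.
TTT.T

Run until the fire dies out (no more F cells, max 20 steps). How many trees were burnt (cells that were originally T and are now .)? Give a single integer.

Answer: 18

Derivation:
Step 1: +3 fires, +1 burnt (F count now 3)
Step 2: +6 fires, +3 burnt (F count now 6)
Step 3: +3 fires, +6 burnt (F count now 3)
Step 4: +2 fires, +3 burnt (F count now 2)
Step 5: +1 fires, +2 burnt (F count now 1)
Step 6: +1 fires, +1 burnt (F count now 1)
Step 7: +1 fires, +1 burnt (F count now 1)
Step 8: +1 fires, +1 burnt (F count now 1)
Step 9: +0 fires, +1 burnt (F count now 0)
Fire out after step 9
Initially T: 20, now '.': 28
Total burnt (originally-T cells now '.'): 18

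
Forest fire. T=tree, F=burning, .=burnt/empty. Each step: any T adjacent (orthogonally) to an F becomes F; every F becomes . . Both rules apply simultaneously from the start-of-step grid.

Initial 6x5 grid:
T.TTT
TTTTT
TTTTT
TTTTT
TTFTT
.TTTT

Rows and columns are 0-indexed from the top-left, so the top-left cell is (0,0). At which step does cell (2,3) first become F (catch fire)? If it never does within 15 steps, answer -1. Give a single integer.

Step 1: cell (2,3)='T' (+4 fires, +1 burnt)
Step 2: cell (2,3)='T' (+7 fires, +4 burnt)
Step 3: cell (2,3)='F' (+6 fires, +7 burnt)
  -> target ignites at step 3
Step 4: cell (2,3)='.' (+5 fires, +6 burnt)
Step 5: cell (2,3)='.' (+3 fires, +5 burnt)
Step 6: cell (2,3)='.' (+2 fires, +3 burnt)
Step 7: cell (2,3)='.' (+0 fires, +2 burnt)
  fire out at step 7

3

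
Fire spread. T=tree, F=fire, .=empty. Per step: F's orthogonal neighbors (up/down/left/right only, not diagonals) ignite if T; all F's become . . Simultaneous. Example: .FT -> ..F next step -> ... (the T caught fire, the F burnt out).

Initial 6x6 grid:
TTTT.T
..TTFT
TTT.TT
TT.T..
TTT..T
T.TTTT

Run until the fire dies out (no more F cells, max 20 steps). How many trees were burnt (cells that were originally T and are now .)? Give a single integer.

Step 1: +3 fires, +1 burnt (F count now 3)
Step 2: +4 fires, +3 burnt (F count now 4)
Step 3: +2 fires, +4 burnt (F count now 2)
Step 4: +2 fires, +2 burnt (F count now 2)
Step 5: +3 fires, +2 burnt (F count now 3)
Step 6: +2 fires, +3 burnt (F count now 2)
Step 7: +2 fires, +2 burnt (F count now 2)
Step 8: +2 fires, +2 burnt (F count now 2)
Step 9: +1 fires, +2 burnt (F count now 1)
Step 10: +1 fires, +1 burnt (F count now 1)
Step 11: +1 fires, +1 burnt (F count now 1)
Step 12: +1 fires, +1 burnt (F count now 1)
Step 13: +0 fires, +1 burnt (F count now 0)
Fire out after step 13
Initially T: 25, now '.': 35
Total burnt (originally-T cells now '.'): 24

Answer: 24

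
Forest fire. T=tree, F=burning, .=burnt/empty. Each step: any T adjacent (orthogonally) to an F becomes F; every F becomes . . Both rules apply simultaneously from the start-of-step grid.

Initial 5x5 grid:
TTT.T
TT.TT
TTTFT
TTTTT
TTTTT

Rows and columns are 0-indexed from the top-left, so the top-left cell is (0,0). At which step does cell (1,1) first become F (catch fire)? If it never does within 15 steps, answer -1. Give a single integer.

Step 1: cell (1,1)='T' (+4 fires, +1 burnt)
Step 2: cell (1,1)='T' (+5 fires, +4 burnt)
Step 3: cell (1,1)='F' (+6 fires, +5 burnt)
  -> target ignites at step 3
Step 4: cell (1,1)='.' (+4 fires, +6 burnt)
Step 5: cell (1,1)='.' (+3 fires, +4 burnt)
Step 6: cell (1,1)='.' (+0 fires, +3 burnt)
  fire out at step 6

3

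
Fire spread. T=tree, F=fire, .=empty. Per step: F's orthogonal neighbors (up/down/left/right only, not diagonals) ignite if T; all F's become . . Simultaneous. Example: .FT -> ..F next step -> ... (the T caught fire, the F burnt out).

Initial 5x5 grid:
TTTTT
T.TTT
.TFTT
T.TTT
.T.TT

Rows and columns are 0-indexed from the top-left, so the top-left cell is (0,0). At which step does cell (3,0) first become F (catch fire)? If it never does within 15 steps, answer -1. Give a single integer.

Step 1: cell (3,0)='T' (+4 fires, +1 burnt)
Step 2: cell (3,0)='T' (+4 fires, +4 burnt)
Step 3: cell (3,0)='T' (+5 fires, +4 burnt)
Step 4: cell (3,0)='T' (+3 fires, +5 burnt)
Step 5: cell (3,0)='T' (+1 fires, +3 burnt)
Step 6: cell (3,0)='T' (+0 fires, +1 burnt)
  fire out at step 6
Target never catches fire within 15 steps

-1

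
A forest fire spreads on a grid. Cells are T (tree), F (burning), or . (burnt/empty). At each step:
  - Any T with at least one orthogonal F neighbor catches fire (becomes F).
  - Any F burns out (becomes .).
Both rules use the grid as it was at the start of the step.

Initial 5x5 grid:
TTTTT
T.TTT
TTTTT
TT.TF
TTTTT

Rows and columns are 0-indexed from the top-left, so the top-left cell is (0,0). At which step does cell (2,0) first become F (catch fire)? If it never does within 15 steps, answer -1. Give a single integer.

Step 1: cell (2,0)='T' (+3 fires, +1 burnt)
Step 2: cell (2,0)='T' (+3 fires, +3 burnt)
Step 3: cell (2,0)='T' (+4 fires, +3 burnt)
Step 4: cell (2,0)='T' (+4 fires, +4 burnt)
Step 5: cell (2,0)='F' (+4 fires, +4 burnt)
  -> target ignites at step 5
Step 6: cell (2,0)='.' (+3 fires, +4 burnt)
Step 7: cell (2,0)='.' (+1 fires, +3 burnt)
Step 8: cell (2,0)='.' (+0 fires, +1 burnt)
  fire out at step 8

5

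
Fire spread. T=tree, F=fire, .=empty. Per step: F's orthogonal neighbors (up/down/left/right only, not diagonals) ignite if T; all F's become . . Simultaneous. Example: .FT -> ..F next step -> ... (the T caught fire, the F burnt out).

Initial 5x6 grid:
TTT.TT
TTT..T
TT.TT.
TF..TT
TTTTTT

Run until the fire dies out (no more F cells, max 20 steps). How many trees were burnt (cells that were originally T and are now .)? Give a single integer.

Answer: 19

Derivation:
Step 1: +3 fires, +1 burnt (F count now 3)
Step 2: +4 fires, +3 burnt (F count now 4)
Step 3: +4 fires, +4 burnt (F count now 4)
Step 4: +3 fires, +4 burnt (F count now 3)
Step 5: +2 fires, +3 burnt (F count now 2)
Step 6: +2 fires, +2 burnt (F count now 2)
Step 7: +1 fires, +2 burnt (F count now 1)
Step 8: +0 fires, +1 burnt (F count now 0)
Fire out after step 8
Initially T: 22, now '.': 27
Total burnt (originally-T cells now '.'): 19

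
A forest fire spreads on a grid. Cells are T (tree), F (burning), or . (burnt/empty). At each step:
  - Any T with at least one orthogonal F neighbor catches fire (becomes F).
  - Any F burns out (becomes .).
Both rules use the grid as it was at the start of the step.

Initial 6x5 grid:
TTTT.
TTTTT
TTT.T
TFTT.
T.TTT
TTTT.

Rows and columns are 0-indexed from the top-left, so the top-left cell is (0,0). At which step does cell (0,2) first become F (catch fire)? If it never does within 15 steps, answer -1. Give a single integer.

Step 1: cell (0,2)='T' (+3 fires, +1 burnt)
Step 2: cell (0,2)='T' (+6 fires, +3 burnt)
Step 3: cell (0,2)='T' (+6 fires, +6 burnt)
Step 4: cell (0,2)='F' (+6 fires, +6 burnt)
  -> target ignites at step 4
Step 5: cell (0,2)='.' (+2 fires, +6 burnt)
Step 6: cell (0,2)='.' (+1 fires, +2 burnt)
Step 7: cell (0,2)='.' (+0 fires, +1 burnt)
  fire out at step 7

4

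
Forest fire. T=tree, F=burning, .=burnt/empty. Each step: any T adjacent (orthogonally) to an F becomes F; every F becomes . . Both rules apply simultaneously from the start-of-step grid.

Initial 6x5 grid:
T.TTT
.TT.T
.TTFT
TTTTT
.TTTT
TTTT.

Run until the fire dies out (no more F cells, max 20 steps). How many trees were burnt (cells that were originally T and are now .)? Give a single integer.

Answer: 22

Derivation:
Step 1: +3 fires, +1 burnt (F count now 3)
Step 2: +6 fires, +3 burnt (F count now 6)
Step 3: +7 fires, +6 burnt (F count now 7)
Step 4: +4 fires, +7 burnt (F count now 4)
Step 5: +1 fires, +4 burnt (F count now 1)
Step 6: +1 fires, +1 burnt (F count now 1)
Step 7: +0 fires, +1 burnt (F count now 0)
Fire out after step 7
Initially T: 23, now '.': 29
Total burnt (originally-T cells now '.'): 22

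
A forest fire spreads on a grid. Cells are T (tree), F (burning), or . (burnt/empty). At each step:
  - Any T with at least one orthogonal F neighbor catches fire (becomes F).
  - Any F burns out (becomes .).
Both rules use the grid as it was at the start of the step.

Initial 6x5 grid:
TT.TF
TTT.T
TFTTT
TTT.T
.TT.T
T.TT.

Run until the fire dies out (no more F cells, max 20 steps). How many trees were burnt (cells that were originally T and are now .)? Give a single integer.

Step 1: +6 fires, +2 burnt (F count now 6)
Step 2: +8 fires, +6 burnt (F count now 8)
Step 3: +3 fires, +8 burnt (F count now 3)
Step 4: +2 fires, +3 burnt (F count now 2)
Step 5: +1 fires, +2 burnt (F count now 1)
Step 6: +0 fires, +1 burnt (F count now 0)
Fire out after step 6
Initially T: 21, now '.': 29
Total burnt (originally-T cells now '.'): 20

Answer: 20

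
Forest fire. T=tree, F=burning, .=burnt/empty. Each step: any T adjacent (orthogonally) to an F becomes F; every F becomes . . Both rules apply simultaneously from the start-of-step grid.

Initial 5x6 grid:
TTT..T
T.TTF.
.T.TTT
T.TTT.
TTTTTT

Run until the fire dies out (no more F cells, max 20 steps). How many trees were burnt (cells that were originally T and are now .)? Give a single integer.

Answer: 19

Derivation:
Step 1: +2 fires, +1 burnt (F count now 2)
Step 2: +4 fires, +2 burnt (F count now 4)
Step 3: +3 fires, +4 burnt (F count now 3)
Step 4: +4 fires, +3 burnt (F count now 4)
Step 5: +2 fires, +4 burnt (F count now 2)
Step 6: +2 fires, +2 burnt (F count now 2)
Step 7: +1 fires, +2 burnt (F count now 1)
Step 8: +1 fires, +1 burnt (F count now 1)
Step 9: +0 fires, +1 burnt (F count now 0)
Fire out after step 9
Initially T: 21, now '.': 28
Total burnt (originally-T cells now '.'): 19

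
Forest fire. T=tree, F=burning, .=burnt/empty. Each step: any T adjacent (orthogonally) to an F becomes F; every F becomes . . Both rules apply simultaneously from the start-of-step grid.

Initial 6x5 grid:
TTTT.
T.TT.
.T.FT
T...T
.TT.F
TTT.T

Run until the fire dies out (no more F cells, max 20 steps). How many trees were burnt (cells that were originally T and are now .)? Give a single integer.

Step 1: +4 fires, +2 burnt (F count now 4)
Step 2: +2 fires, +4 burnt (F count now 2)
Step 3: +1 fires, +2 burnt (F count now 1)
Step 4: +1 fires, +1 burnt (F count now 1)
Step 5: +1 fires, +1 burnt (F count now 1)
Step 6: +1 fires, +1 burnt (F count now 1)
Step 7: +0 fires, +1 burnt (F count now 0)
Fire out after step 7
Initially T: 17, now '.': 23
Total burnt (originally-T cells now '.'): 10

Answer: 10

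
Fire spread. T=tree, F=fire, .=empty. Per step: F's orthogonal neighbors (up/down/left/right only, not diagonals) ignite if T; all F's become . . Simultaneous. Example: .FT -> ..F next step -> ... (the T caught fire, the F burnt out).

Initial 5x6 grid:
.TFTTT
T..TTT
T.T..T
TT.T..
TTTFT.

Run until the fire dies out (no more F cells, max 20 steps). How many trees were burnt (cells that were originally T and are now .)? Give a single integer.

Step 1: +5 fires, +2 burnt (F count now 5)
Step 2: +3 fires, +5 burnt (F count now 3)
Step 3: +4 fires, +3 burnt (F count now 4)
Step 4: +2 fires, +4 burnt (F count now 2)
Step 5: +2 fires, +2 burnt (F count now 2)
Step 6: +1 fires, +2 burnt (F count now 1)
Step 7: +0 fires, +1 burnt (F count now 0)
Fire out after step 7
Initially T: 18, now '.': 29
Total burnt (originally-T cells now '.'): 17

Answer: 17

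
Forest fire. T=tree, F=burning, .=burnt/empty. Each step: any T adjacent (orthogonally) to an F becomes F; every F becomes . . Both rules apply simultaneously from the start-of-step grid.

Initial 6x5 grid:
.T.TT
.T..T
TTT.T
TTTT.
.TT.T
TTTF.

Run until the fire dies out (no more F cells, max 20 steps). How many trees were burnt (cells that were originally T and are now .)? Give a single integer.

Answer: 14

Derivation:
Step 1: +1 fires, +1 burnt (F count now 1)
Step 2: +2 fires, +1 burnt (F count now 2)
Step 3: +3 fires, +2 burnt (F count now 3)
Step 4: +3 fires, +3 burnt (F count now 3)
Step 5: +2 fires, +3 burnt (F count now 2)
Step 6: +2 fires, +2 burnt (F count now 2)
Step 7: +1 fires, +2 burnt (F count now 1)
Step 8: +0 fires, +1 burnt (F count now 0)
Fire out after step 8
Initially T: 19, now '.': 25
Total burnt (originally-T cells now '.'): 14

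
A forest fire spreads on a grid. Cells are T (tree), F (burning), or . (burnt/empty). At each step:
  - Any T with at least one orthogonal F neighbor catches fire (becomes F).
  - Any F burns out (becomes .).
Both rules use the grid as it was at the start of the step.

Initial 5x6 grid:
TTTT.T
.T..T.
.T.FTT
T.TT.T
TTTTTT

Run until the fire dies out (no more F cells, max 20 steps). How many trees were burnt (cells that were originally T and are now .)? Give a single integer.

Answer: 13

Derivation:
Step 1: +2 fires, +1 burnt (F count now 2)
Step 2: +4 fires, +2 burnt (F count now 4)
Step 3: +3 fires, +4 burnt (F count now 3)
Step 4: +2 fires, +3 burnt (F count now 2)
Step 5: +1 fires, +2 burnt (F count now 1)
Step 6: +1 fires, +1 burnt (F count now 1)
Step 7: +0 fires, +1 burnt (F count now 0)
Fire out after step 7
Initially T: 20, now '.': 23
Total burnt (originally-T cells now '.'): 13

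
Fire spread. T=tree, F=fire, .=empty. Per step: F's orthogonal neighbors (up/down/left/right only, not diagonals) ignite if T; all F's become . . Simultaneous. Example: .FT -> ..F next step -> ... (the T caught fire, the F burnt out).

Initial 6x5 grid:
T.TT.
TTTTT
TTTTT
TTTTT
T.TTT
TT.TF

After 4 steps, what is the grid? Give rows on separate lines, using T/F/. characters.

Step 1: 2 trees catch fire, 1 burn out
  T.TT.
  TTTTT
  TTTTT
  TTTTT
  T.TTF
  TT.F.
Step 2: 2 trees catch fire, 2 burn out
  T.TT.
  TTTTT
  TTTTT
  TTTTF
  T.TF.
  TT...
Step 3: 3 trees catch fire, 2 burn out
  T.TT.
  TTTTT
  TTTTF
  TTTF.
  T.F..
  TT...
Step 4: 3 trees catch fire, 3 burn out
  T.TT.
  TTTTF
  TTTF.
  TTF..
  T....
  TT...

T.TT.
TTTTF
TTTF.
TTF..
T....
TT...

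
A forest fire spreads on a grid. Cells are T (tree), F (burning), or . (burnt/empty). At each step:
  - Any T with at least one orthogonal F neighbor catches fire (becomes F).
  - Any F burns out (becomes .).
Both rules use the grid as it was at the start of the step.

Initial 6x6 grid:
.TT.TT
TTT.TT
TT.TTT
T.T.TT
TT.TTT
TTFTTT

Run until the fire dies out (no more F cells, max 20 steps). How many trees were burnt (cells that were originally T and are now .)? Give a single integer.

Step 1: +2 fires, +1 burnt (F count now 2)
Step 2: +4 fires, +2 burnt (F count now 4)
Step 3: +3 fires, +4 burnt (F count now 3)
Step 4: +3 fires, +3 burnt (F count now 3)
Step 5: +3 fires, +3 burnt (F count now 3)
Step 6: +5 fires, +3 burnt (F count now 5)
Step 7: +3 fires, +5 burnt (F count now 3)
Step 8: +3 fires, +3 burnt (F count now 3)
Step 9: +1 fires, +3 burnt (F count now 1)
Step 10: +0 fires, +1 burnt (F count now 0)
Fire out after step 10
Initially T: 28, now '.': 35
Total burnt (originally-T cells now '.'): 27

Answer: 27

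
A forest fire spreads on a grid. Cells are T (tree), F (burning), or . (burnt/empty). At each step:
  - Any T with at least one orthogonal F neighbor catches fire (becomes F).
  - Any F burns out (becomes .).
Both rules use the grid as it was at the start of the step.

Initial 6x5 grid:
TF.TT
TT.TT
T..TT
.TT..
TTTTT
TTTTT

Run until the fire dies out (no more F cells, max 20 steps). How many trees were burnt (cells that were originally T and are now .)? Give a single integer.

Step 1: +2 fires, +1 burnt (F count now 2)
Step 2: +1 fires, +2 burnt (F count now 1)
Step 3: +1 fires, +1 burnt (F count now 1)
Step 4: +0 fires, +1 burnt (F count now 0)
Fire out after step 4
Initially T: 22, now '.': 12
Total burnt (originally-T cells now '.'): 4

Answer: 4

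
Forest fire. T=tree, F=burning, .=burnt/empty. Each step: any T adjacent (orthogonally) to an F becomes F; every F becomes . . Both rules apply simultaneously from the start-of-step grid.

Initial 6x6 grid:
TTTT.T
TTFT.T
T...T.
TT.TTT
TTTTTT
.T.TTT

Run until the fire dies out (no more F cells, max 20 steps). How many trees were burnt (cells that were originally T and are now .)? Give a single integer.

Answer: 24

Derivation:
Step 1: +3 fires, +1 burnt (F count now 3)
Step 2: +3 fires, +3 burnt (F count now 3)
Step 3: +2 fires, +3 burnt (F count now 2)
Step 4: +1 fires, +2 burnt (F count now 1)
Step 5: +2 fires, +1 burnt (F count now 2)
Step 6: +1 fires, +2 burnt (F count now 1)
Step 7: +2 fires, +1 burnt (F count now 2)
Step 8: +1 fires, +2 burnt (F count now 1)
Step 9: +3 fires, +1 burnt (F count now 3)
Step 10: +3 fires, +3 burnt (F count now 3)
Step 11: +3 fires, +3 burnt (F count now 3)
Step 12: +0 fires, +3 burnt (F count now 0)
Fire out after step 12
Initially T: 26, now '.': 34
Total burnt (originally-T cells now '.'): 24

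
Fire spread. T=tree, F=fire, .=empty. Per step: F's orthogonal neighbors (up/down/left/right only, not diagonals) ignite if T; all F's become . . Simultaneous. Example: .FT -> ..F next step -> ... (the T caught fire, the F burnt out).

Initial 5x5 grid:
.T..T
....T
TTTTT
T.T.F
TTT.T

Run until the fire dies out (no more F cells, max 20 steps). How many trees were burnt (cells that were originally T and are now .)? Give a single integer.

Answer: 13

Derivation:
Step 1: +2 fires, +1 burnt (F count now 2)
Step 2: +2 fires, +2 burnt (F count now 2)
Step 3: +2 fires, +2 burnt (F count now 2)
Step 4: +2 fires, +2 burnt (F count now 2)
Step 5: +2 fires, +2 burnt (F count now 2)
Step 6: +2 fires, +2 burnt (F count now 2)
Step 7: +1 fires, +2 burnt (F count now 1)
Step 8: +0 fires, +1 burnt (F count now 0)
Fire out after step 8
Initially T: 14, now '.': 24
Total burnt (originally-T cells now '.'): 13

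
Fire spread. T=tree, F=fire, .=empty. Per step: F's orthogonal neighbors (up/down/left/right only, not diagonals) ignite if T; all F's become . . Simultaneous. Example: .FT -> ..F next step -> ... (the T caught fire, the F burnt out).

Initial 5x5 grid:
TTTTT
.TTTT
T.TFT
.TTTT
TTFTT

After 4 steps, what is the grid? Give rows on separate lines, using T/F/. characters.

Step 1: 7 trees catch fire, 2 burn out
  TTTTT
  .TTFT
  T.F.F
  .TFFT
  TF.FT
Step 2: 7 trees catch fire, 7 burn out
  TTTFT
  .TF.F
  T....
  .F..F
  F...F
Step 3: 3 trees catch fire, 7 burn out
  TTF.F
  .F...
  T....
  .....
  .....
Step 4: 1 trees catch fire, 3 burn out
  TF...
  .....
  T....
  .....
  .....

TF...
.....
T....
.....
.....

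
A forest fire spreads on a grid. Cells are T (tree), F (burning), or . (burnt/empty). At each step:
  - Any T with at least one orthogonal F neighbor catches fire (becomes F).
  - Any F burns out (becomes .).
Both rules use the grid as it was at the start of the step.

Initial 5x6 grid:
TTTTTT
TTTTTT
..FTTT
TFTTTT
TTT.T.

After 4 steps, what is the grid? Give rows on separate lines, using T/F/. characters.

Step 1: 5 trees catch fire, 2 burn out
  TTTTTT
  TTFTTT
  ...FTT
  F.FTTT
  TFT.T.
Step 2: 7 trees catch fire, 5 burn out
  TTFTTT
  TF.FTT
  ....FT
  ...FTT
  F.F.T.
Step 3: 6 trees catch fire, 7 burn out
  TF.FTT
  F...FT
  .....F
  ....FT
  ....T.
Step 4: 5 trees catch fire, 6 burn out
  F...FT
  .....F
  ......
  .....F
  ....F.

F...FT
.....F
......
.....F
....F.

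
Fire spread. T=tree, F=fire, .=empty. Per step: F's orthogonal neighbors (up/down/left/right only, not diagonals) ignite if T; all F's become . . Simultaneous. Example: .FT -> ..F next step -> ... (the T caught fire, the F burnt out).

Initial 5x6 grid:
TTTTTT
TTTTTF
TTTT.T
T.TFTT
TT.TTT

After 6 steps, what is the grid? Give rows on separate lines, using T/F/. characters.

Step 1: 7 trees catch fire, 2 burn out
  TTTTTF
  TTTTF.
  TTTF.F
  T.F.FT
  TT.FTT
Step 2: 5 trees catch fire, 7 burn out
  TTTTF.
  TTTF..
  TTF...
  T....F
  TT..FT
Step 3: 4 trees catch fire, 5 burn out
  TTTF..
  TTF...
  TF....
  T.....
  TT...F
Step 4: 3 trees catch fire, 4 burn out
  TTF...
  TF....
  F.....
  T.....
  TT....
Step 5: 3 trees catch fire, 3 burn out
  TF....
  F.....
  ......
  F.....
  TT....
Step 6: 2 trees catch fire, 3 burn out
  F.....
  ......
  ......
  ......
  FT....

F.....
......
......
......
FT....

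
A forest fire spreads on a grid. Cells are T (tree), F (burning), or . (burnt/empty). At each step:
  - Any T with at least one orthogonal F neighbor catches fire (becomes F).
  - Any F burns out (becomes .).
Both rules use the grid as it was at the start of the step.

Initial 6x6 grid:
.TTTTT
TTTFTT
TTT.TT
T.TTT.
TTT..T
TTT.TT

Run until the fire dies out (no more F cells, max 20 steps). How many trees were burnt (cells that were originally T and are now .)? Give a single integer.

Step 1: +3 fires, +1 burnt (F count now 3)
Step 2: +6 fires, +3 burnt (F count now 6)
Step 3: +7 fires, +6 burnt (F count now 7)
Step 4: +3 fires, +7 burnt (F count now 3)
Step 5: +3 fires, +3 burnt (F count now 3)
Step 6: +2 fires, +3 burnt (F count now 2)
Step 7: +1 fires, +2 burnt (F count now 1)
Step 8: +0 fires, +1 burnt (F count now 0)
Fire out after step 8
Initially T: 28, now '.': 33
Total burnt (originally-T cells now '.'): 25

Answer: 25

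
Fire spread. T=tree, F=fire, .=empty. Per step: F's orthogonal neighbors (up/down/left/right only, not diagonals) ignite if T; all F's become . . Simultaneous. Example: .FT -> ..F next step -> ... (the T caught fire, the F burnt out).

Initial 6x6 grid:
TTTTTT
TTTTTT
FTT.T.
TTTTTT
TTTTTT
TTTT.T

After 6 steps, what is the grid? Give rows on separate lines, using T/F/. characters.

Step 1: 3 trees catch fire, 1 burn out
  TTTTTT
  FTTTTT
  .FT.T.
  FTTTTT
  TTTTTT
  TTTT.T
Step 2: 5 trees catch fire, 3 burn out
  FTTTTT
  .FTTTT
  ..F.T.
  .FTTTT
  FTTTTT
  TTTT.T
Step 3: 5 trees catch fire, 5 burn out
  .FTTTT
  ..FTTT
  ....T.
  ..FTTT
  .FTTTT
  FTTT.T
Step 4: 5 trees catch fire, 5 burn out
  ..FTTT
  ...FTT
  ....T.
  ...FTT
  ..FTTT
  .FTT.T
Step 5: 5 trees catch fire, 5 burn out
  ...FTT
  ....FT
  ....T.
  ....FT
  ...FTT
  ..FT.T
Step 6: 6 trees catch fire, 5 burn out
  ....FT
  .....F
  ....F.
  .....F
  ....FT
  ...F.T

....FT
.....F
....F.
.....F
....FT
...F.T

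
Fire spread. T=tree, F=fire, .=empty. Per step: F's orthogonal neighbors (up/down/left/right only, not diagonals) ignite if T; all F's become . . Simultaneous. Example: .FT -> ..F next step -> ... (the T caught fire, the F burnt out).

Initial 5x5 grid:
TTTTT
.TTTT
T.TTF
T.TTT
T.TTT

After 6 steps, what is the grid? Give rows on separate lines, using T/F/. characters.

Step 1: 3 trees catch fire, 1 burn out
  TTTTT
  .TTTF
  T.TF.
  T.TTF
  T.TTT
Step 2: 5 trees catch fire, 3 burn out
  TTTTF
  .TTF.
  T.F..
  T.TF.
  T.TTF
Step 3: 4 trees catch fire, 5 burn out
  TTTF.
  .TF..
  T....
  T.F..
  T.TF.
Step 4: 3 trees catch fire, 4 burn out
  TTF..
  .F...
  T....
  T....
  T.F..
Step 5: 1 trees catch fire, 3 burn out
  TF...
  .....
  T....
  T....
  T....
Step 6: 1 trees catch fire, 1 burn out
  F....
  .....
  T....
  T....
  T....

F....
.....
T....
T....
T....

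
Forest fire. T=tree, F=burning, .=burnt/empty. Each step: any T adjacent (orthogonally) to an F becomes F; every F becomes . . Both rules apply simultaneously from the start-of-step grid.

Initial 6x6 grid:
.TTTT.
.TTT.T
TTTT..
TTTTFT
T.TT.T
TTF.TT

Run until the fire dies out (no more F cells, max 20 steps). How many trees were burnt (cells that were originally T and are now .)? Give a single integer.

Step 1: +4 fires, +2 burnt (F count now 4)
Step 2: +5 fires, +4 burnt (F count now 5)
Step 3: +5 fires, +5 burnt (F count now 5)
Step 4: +5 fires, +5 burnt (F count now 5)
Step 5: +4 fires, +5 burnt (F count now 4)
Step 6: +1 fires, +4 burnt (F count now 1)
Step 7: +0 fires, +1 burnt (F count now 0)
Fire out after step 7
Initially T: 25, now '.': 35
Total burnt (originally-T cells now '.'): 24

Answer: 24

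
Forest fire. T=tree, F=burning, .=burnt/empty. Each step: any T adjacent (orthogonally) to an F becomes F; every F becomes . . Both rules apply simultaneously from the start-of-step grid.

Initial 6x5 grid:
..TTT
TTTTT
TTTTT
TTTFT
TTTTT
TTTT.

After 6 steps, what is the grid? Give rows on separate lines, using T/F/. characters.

Step 1: 4 trees catch fire, 1 burn out
  ..TTT
  TTTTT
  TTTFT
  TTF.F
  TTTFT
  TTTT.
Step 2: 7 trees catch fire, 4 burn out
  ..TTT
  TTTFT
  TTF.F
  TF...
  TTF.F
  TTTF.
Step 3: 7 trees catch fire, 7 burn out
  ..TFT
  TTF.F
  TF...
  F....
  TF...
  TTF..
Step 4: 6 trees catch fire, 7 burn out
  ..F.F
  TF...
  F....
  .....
  F....
  TF...
Step 5: 2 trees catch fire, 6 burn out
  .....
  F....
  .....
  .....
  .....
  F....
Step 6: 0 trees catch fire, 2 burn out
  .....
  .....
  .....
  .....
  .....
  .....

.....
.....
.....
.....
.....
.....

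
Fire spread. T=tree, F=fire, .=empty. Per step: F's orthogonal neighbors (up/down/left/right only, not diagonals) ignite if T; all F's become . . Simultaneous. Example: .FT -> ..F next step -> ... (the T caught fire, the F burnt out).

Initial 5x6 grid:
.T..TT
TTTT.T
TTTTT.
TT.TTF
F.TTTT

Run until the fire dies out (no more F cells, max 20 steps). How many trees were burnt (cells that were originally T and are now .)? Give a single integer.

Step 1: +3 fires, +2 burnt (F count now 3)
Step 2: +5 fires, +3 burnt (F count now 5)
Step 3: +4 fires, +5 burnt (F count now 4)
Step 4: +4 fires, +4 burnt (F count now 4)
Step 5: +2 fires, +4 burnt (F count now 2)
Step 6: +0 fires, +2 burnt (F count now 0)
Fire out after step 6
Initially T: 21, now '.': 27
Total burnt (originally-T cells now '.'): 18

Answer: 18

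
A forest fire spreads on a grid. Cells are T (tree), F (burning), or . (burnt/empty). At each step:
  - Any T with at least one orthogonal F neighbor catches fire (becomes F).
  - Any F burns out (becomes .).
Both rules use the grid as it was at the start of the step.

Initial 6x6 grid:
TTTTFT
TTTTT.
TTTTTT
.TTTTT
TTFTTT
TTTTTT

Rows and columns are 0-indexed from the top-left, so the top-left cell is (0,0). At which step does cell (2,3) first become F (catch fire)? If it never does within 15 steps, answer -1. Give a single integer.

Step 1: cell (2,3)='T' (+7 fires, +2 burnt)
Step 2: cell (2,3)='T' (+10 fires, +7 burnt)
Step 3: cell (2,3)='F' (+9 fires, +10 burnt)
  -> target ignites at step 3
Step 4: cell (2,3)='.' (+5 fires, +9 burnt)
Step 5: cell (2,3)='.' (+1 fires, +5 burnt)
Step 6: cell (2,3)='.' (+0 fires, +1 burnt)
  fire out at step 6

3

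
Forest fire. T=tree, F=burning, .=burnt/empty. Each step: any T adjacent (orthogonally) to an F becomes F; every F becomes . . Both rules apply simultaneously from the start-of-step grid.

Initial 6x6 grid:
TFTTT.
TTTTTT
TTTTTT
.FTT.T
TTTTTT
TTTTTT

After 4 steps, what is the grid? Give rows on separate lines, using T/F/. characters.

Step 1: 6 trees catch fire, 2 burn out
  F.FTT.
  TFTTTT
  TFTTTT
  ..FT.T
  TFTTTT
  TTTTTT
Step 2: 9 trees catch fire, 6 burn out
  ...FT.
  F.FTTT
  F.FTTT
  ...F.T
  F.FTTT
  TFTTTT
Step 3: 6 trees catch fire, 9 burn out
  ....F.
  ...FTT
  ...FTT
  .....T
  ...FTT
  F.FTTT
Step 4: 4 trees catch fire, 6 burn out
  ......
  ....FT
  ....FT
  .....T
  ....FT
  ...FTT

......
....FT
....FT
.....T
....FT
...FTT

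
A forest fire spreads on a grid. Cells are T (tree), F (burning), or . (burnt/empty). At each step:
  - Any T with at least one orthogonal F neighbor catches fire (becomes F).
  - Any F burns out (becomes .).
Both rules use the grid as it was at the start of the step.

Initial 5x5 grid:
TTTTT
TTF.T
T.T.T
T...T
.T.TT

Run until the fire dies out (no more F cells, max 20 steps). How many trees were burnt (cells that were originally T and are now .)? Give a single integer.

Step 1: +3 fires, +1 burnt (F count now 3)
Step 2: +3 fires, +3 burnt (F count now 3)
Step 3: +3 fires, +3 burnt (F count now 3)
Step 4: +2 fires, +3 burnt (F count now 2)
Step 5: +1 fires, +2 burnt (F count now 1)
Step 6: +1 fires, +1 burnt (F count now 1)
Step 7: +1 fires, +1 burnt (F count now 1)
Step 8: +1 fires, +1 burnt (F count now 1)
Step 9: +0 fires, +1 burnt (F count now 0)
Fire out after step 9
Initially T: 16, now '.': 24
Total burnt (originally-T cells now '.'): 15

Answer: 15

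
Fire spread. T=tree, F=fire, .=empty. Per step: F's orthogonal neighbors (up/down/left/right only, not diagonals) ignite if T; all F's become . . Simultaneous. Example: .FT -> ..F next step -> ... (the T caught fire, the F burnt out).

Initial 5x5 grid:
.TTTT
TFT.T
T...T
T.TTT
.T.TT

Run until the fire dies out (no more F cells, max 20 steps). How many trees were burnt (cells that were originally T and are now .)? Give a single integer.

Step 1: +3 fires, +1 burnt (F count now 3)
Step 2: +2 fires, +3 burnt (F count now 2)
Step 3: +2 fires, +2 burnt (F count now 2)
Step 4: +1 fires, +2 burnt (F count now 1)
Step 5: +1 fires, +1 burnt (F count now 1)
Step 6: +1 fires, +1 burnt (F count now 1)
Step 7: +1 fires, +1 burnt (F count now 1)
Step 8: +2 fires, +1 burnt (F count now 2)
Step 9: +2 fires, +2 burnt (F count now 2)
Step 10: +0 fires, +2 burnt (F count now 0)
Fire out after step 10
Initially T: 16, now '.': 24
Total burnt (originally-T cells now '.'): 15

Answer: 15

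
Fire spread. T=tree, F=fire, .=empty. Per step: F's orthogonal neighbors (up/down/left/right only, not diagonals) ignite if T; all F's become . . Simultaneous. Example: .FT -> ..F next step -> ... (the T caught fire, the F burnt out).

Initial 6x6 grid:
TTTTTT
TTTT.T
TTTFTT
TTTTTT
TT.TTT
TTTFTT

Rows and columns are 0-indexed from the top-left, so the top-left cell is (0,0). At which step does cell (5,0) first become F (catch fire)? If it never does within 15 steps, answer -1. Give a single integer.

Step 1: cell (5,0)='T' (+7 fires, +2 burnt)
Step 2: cell (5,0)='T' (+9 fires, +7 burnt)
Step 3: cell (5,0)='F' (+10 fires, +9 burnt)
  -> target ignites at step 3
Step 4: cell (5,0)='.' (+5 fires, +10 burnt)
Step 5: cell (5,0)='.' (+1 fires, +5 burnt)
Step 6: cell (5,0)='.' (+0 fires, +1 burnt)
  fire out at step 6

3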